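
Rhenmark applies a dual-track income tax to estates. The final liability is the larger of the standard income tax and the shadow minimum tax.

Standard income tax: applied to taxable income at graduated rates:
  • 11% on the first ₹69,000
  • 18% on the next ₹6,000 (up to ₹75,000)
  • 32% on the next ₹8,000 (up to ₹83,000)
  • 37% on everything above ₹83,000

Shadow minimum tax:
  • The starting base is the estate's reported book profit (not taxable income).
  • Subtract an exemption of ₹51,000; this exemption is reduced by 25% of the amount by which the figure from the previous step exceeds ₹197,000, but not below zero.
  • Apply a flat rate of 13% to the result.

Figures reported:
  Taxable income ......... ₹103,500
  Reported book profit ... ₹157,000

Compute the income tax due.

₹18,815

Standard income tax:
  ₹69,000 × 11% = ₹7,590
  ₹6,000 × 18% = ₹1,080
  ₹8,000 × 32% = ₹2,560
  ₹20,500 × 37% = ₹7,585
  → ₹18,815

Shadow minimum tax:
  Base (reported book profit): ₹157,000
  Exemption: ₹157,000 ≤ ₹197,000, so full ₹51,000 applies
  Base: ₹157,000 − ₹51,000 = ₹106,000
  ₹106,000 × 13% = ₹13,780

₹18,815 > ₹13,780, so the standard income tax governs.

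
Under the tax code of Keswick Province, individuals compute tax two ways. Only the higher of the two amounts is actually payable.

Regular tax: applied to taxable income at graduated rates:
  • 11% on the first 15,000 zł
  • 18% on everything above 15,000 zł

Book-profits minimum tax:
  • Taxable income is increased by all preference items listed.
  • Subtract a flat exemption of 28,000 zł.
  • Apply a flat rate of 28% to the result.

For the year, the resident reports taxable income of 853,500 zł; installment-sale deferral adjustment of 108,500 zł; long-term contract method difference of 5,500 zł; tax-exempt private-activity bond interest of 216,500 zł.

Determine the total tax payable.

323,680 zł

Book-profits minimum tax:
  Adjusted income: 853,500 zł + 108,500 zł + 5,500 zł + 216,500 zł = 1,184,000 zł
  Less exemption 28,000 zł → base 1,156,000 zł
  1,156,000 zł × 28% = 323,680 zł

Regular tax:
  15,000 zł × 11% = 1,650 zł
  838,500 zł × 18% = 150,930 zł
  → 152,580 zł

323,680 zł > 152,580 zł, so the book-profits minimum tax is the binding amount.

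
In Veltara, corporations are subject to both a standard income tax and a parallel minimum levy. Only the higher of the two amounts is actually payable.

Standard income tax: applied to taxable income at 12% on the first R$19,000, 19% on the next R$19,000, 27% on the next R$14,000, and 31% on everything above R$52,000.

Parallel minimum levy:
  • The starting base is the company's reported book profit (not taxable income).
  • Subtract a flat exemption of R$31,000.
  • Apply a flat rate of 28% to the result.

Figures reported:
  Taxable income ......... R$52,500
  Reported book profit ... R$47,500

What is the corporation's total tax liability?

R$9,825

Standard income tax:
  R$19,000 × 12% = R$2,280
  R$19,000 × 19% = R$3,610
  R$14,000 × 27% = R$3,780
  R$500 × 31% = R$155
  → R$9,825

Parallel minimum levy:
  Base (reported book profit): R$47,500
  Less exemption R$31,000 → base R$16,500
  R$16,500 × 28% = R$4,620

R$9,825 > R$4,620, so the standard income tax governs.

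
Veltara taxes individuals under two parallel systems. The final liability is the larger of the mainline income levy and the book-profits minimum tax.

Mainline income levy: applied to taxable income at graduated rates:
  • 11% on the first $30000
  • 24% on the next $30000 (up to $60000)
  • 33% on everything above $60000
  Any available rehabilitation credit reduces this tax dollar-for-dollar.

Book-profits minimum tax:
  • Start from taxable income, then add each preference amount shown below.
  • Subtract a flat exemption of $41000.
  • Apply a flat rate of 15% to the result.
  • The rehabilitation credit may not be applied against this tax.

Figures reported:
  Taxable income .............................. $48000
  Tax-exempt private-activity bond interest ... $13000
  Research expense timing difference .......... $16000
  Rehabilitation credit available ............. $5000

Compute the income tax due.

$5400

Mainline income levy:
  $30000 × 11% = $3300
  $18000 × 24% = $4320
  → $7620
  Less rehabilitation credit $5000 → $2620

Book-profits minimum tax:
  Adjusted income: $48000 + $13000 + $16000 = $77000
  Less exemption $41000 → base $36000
  $36000 × 15% = $5400

$5400 > $2620, so the book-profits minimum tax is the binding amount.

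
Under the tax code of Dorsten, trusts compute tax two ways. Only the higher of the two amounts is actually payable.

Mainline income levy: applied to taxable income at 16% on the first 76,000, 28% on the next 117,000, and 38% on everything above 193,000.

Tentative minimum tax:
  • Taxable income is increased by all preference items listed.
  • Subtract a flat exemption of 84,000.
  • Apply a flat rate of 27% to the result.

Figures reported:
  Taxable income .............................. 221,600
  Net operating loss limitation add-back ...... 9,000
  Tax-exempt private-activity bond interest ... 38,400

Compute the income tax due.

55,788

Mainline income levy:
  76,000 × 16% = 12,160
  117,000 × 28% = 32,760
  28,600 × 38% = 10,868
  → 55,788

Tentative minimum tax:
  Adjusted income: 221,600 + 9,000 + 38,400 = 269,000
  Less exemption 84,000 → base 185,000
  185,000 × 27% = 49,950

55,788 > 49,950, so the mainline income levy governs.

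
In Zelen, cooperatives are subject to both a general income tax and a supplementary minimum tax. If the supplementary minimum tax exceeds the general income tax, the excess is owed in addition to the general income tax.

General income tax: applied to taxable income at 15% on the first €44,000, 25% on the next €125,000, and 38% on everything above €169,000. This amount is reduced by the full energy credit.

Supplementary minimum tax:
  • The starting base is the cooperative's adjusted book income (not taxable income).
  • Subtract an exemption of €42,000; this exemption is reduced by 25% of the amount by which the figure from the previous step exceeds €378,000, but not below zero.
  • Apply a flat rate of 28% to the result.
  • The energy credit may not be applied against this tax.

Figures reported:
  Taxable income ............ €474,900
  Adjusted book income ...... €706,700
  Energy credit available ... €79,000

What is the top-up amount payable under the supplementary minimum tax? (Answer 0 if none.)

Supplementary minimum tax:
  Base (adjusted book income): €706,700
  Exemption: 25% × (€706,700 − €378,000) = €82,175 ≥ €42,000, so the exemption is fully phased out
  Base: €706,700 − €0 = €706,700
  €706,700 × 28% = €197,876

General income tax:
  €44,000 × 15% = €6,600
  €125,000 × 25% = €31,250
  €305,900 × 38% = €116,242
  → €154,092
  Less energy credit €79,000 → €75,092

Excess of supplementary minimum tax over general income tax: €197,876 − €75,092 = €122,784.

€122,784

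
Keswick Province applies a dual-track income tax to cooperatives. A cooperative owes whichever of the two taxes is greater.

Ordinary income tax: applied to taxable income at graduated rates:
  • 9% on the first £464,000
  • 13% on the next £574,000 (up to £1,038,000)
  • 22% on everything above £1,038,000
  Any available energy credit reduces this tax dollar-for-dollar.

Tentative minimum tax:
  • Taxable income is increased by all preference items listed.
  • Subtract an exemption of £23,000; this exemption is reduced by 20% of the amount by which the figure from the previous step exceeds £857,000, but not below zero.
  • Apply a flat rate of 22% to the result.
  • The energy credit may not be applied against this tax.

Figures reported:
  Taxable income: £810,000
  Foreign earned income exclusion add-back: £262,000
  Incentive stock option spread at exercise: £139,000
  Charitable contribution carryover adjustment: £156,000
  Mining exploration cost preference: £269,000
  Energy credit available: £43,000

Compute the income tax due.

Tentative minimum tax:
  Adjusted income: £810,000 + £262,000 + £139,000 + £156,000 + £269,000 = £1,636,000
  Exemption: 20% × (£1,636,000 − £857,000) = £155,800 ≥ £23,000, so the exemption is fully phased out
  Base: £1,636,000 − £0 = £1,636,000
  £1,636,000 × 22% = £359,920

Ordinary income tax:
  £464,000 × 9% = £41,760
  £346,000 × 13% = £44,980
  → £86,740
  Less energy credit £43,000 → £43,740

£359,920 > £43,740, so the tentative minimum tax is the binding amount.

£359,920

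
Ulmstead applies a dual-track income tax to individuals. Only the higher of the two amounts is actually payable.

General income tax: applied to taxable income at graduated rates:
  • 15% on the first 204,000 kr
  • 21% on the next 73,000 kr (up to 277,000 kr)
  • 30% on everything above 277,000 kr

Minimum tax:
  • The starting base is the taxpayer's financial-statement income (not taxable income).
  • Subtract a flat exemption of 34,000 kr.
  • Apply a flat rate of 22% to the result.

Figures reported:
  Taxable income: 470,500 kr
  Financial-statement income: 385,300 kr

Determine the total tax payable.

General income tax:
  204,000 kr × 15% = 30,600 kr
  73,000 kr × 21% = 15,330 kr
  193,500 kr × 30% = 58,050 kr
  → 103,980 kr

Minimum tax:
  Base (financial-statement income): 385,300 kr
  Less exemption 34,000 kr → base 351,300 kr
  351,300 kr × 22% = 77,286 kr

103,980 kr > 77,286 kr, so the general income tax governs.

103,980 kr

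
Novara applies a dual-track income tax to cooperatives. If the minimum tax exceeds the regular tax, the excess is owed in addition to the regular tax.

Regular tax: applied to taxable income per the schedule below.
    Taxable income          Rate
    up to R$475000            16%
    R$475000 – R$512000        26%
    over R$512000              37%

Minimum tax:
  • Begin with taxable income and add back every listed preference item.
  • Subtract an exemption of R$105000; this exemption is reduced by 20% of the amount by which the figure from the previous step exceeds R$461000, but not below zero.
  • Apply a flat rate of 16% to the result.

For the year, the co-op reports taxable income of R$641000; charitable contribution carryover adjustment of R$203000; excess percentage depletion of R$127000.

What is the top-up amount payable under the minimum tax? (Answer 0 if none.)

R$21530

Regular tax:
  R$475000 × 16% = R$76000
  R$37000 × 26% = R$9620
  R$129000 × 37% = R$47730
  → R$133350

Minimum tax:
  Adjusted income: R$641000 + R$203000 + R$127000 = R$971000
  Exemption: R$105000 − 20% × (R$971000 − R$461000) = R$105000 − R$102000 = R$3000
  Base: R$971000 − R$3000 = R$968000
  R$968000 × 16% = R$154880

Excess of minimum tax over regular tax: R$154880 − R$133350 = R$21530.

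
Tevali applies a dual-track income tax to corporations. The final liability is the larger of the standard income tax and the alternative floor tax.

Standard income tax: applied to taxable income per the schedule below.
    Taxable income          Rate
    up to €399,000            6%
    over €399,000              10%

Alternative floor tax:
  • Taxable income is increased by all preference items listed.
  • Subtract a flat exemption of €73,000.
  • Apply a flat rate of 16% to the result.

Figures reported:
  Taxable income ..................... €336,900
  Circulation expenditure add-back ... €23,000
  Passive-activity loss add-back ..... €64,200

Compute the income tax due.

Standard income tax:
  €336,900 × 6% = €20,214

Alternative floor tax:
  Adjusted income: €336,900 + €23,000 + €64,200 = €424,100
  Less exemption €73,000 → base €351,100
  €351,100 × 16% = €56,176

€56,176 > €20,214, so the alternative floor tax is the binding amount.

€56,176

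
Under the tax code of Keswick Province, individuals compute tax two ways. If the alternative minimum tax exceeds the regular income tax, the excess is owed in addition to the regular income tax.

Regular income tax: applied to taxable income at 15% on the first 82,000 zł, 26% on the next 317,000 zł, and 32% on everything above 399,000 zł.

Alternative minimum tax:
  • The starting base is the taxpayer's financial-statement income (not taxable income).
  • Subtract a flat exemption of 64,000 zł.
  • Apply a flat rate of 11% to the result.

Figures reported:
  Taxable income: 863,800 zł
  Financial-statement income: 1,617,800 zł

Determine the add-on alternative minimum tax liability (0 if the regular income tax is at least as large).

0 zł

Regular income tax:
  82,000 zł × 15% = 12,300 zł
  317,000 zł × 26% = 82,420 zł
  464,800 zł × 32% = 148,736 zł
  → 243,456 zł

Alternative minimum tax:
  Base (financial-statement income): 1,617,800 zł
  Less exemption 64,000 zł → base 1,553,800 zł
  1,553,800 zł × 11% = 170,918 zł

170,918 zł ≤ 243,456 zł, so no add-on is due.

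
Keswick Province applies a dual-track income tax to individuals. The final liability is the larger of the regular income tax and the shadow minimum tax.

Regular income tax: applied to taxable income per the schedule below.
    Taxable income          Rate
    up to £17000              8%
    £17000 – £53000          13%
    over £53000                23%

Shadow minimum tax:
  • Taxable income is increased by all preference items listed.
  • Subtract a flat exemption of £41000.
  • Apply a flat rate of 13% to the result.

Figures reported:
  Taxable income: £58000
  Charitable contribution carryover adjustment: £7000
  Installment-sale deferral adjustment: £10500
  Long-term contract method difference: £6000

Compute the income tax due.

£7190

Shadow minimum tax:
  Adjusted income: £58000 + £7000 + £10500 + £6000 = £81500
  Less exemption £41000 → base £40500
  £40500 × 13% = £5265

Regular income tax:
  £17000 × 8% = £1360
  £36000 × 13% = £4680
  £5000 × 23% = £1150
  → £7190

£7190 > £5265, so the regular income tax governs.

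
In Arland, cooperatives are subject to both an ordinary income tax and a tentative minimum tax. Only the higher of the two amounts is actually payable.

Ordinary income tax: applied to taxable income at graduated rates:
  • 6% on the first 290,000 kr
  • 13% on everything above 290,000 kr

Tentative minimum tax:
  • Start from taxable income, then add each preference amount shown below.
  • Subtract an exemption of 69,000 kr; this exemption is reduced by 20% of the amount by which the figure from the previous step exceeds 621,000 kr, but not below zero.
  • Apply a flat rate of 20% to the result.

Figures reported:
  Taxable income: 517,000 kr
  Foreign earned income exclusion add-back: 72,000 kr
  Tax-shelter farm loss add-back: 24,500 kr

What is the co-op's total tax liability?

Tentative minimum tax:
  Adjusted income: 517,000 kr + 72,000 kr + 24,500 kr = 613,500 kr
  Exemption: 613,500 kr ≤ 621,000 kr, so full 69,000 kr applies
  Base: 613,500 kr − 69,000 kr = 544,500 kr
  544,500 kr × 20% = 108,900 kr

Ordinary income tax:
  290,000 kr × 6% = 17,400 kr
  227,000 kr × 13% = 29,510 kr
  → 46,910 kr

108,900 kr > 46,910 kr, so the tentative minimum tax is the binding amount.

108,900 kr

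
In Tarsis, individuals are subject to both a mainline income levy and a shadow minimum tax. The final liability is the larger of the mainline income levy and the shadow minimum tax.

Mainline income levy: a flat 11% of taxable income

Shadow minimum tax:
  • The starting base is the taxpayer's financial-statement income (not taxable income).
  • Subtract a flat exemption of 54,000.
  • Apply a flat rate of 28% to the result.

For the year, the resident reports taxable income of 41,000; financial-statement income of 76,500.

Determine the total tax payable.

6,300

Mainline income levy:
  41,000 × 11% = 4,510

Shadow minimum tax:
  Base (financial-statement income): 76,500
  Less exemption 54,000 → base 22,500
  22,500 × 28% = 6,300

6,300 > 4,510, so the shadow minimum tax is the binding amount.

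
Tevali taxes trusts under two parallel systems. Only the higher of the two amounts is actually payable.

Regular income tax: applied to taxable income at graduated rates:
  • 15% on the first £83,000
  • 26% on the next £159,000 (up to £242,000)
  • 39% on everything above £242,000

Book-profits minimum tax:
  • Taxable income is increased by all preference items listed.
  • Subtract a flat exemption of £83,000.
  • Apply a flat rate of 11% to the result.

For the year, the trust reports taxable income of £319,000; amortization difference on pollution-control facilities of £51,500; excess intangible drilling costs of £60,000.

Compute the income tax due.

Book-profits minimum tax:
  Adjusted income: £319,000 + £51,500 + £60,000 = £430,500
  Less exemption £83,000 → base £347,500
  £347,500 × 11% = £38,225

Regular income tax:
  £83,000 × 15% = £12,450
  £159,000 × 26% = £41,340
  £77,000 × 39% = £30,030
  → £83,820

£83,820 > £38,225, so the regular income tax governs.

£83,820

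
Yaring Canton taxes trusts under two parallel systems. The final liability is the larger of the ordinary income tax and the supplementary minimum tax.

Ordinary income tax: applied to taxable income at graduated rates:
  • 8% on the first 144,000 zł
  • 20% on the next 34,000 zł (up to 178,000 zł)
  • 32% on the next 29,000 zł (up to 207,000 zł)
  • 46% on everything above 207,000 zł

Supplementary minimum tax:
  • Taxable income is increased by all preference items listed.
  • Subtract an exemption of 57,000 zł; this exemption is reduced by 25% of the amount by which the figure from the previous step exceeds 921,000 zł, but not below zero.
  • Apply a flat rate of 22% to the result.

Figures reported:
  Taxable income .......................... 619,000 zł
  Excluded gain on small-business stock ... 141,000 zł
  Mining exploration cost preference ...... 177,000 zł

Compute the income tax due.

217,120 zł

Supplementary minimum tax:
  Adjusted income: 619,000 zł + 141,000 zł + 177,000 zł = 937,000 zł
  Exemption: 57,000 zł − 25% × (937,000 zł − 921,000 zł) = 57,000 zł − 4,000 zł = 53,000 zł
  Base: 937,000 zł − 53,000 zł = 884,000 zł
  884,000 zł × 22% = 194,480 zł

Ordinary income tax:
  144,000 zł × 8% = 11,520 zł
  34,000 zł × 20% = 6,800 zł
  29,000 zł × 32% = 9,280 zł
  412,000 zł × 46% = 189,520 zł
  → 217,120 zł

217,120 zł > 194,480 zł, so the ordinary income tax governs.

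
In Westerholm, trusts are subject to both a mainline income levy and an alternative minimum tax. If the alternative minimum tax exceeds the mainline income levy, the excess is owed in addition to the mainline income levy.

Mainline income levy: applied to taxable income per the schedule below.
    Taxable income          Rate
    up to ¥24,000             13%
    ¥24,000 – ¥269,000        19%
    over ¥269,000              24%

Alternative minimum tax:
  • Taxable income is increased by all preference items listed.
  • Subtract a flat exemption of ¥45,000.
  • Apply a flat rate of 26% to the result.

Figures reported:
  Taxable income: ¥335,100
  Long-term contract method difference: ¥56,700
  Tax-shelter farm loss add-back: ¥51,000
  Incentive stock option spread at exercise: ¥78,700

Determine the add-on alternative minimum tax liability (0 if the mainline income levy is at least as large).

¥58,356

Alternative minimum tax:
  Adjusted income: ¥335,100 + ¥56,700 + ¥51,000 + ¥78,700 = ¥521,500
  Less exemption ¥45,000 → base ¥476,500
  ¥476,500 × 26% = ¥123,890

Mainline income levy:
  ¥24,000 × 13% = ¥3,120
  ¥245,000 × 19% = ¥46,550
  ¥66,100 × 24% = ¥15,864
  → ¥65,534

Excess of alternative minimum tax over mainline income levy: ¥123,890 − ¥65,534 = ¥58,356.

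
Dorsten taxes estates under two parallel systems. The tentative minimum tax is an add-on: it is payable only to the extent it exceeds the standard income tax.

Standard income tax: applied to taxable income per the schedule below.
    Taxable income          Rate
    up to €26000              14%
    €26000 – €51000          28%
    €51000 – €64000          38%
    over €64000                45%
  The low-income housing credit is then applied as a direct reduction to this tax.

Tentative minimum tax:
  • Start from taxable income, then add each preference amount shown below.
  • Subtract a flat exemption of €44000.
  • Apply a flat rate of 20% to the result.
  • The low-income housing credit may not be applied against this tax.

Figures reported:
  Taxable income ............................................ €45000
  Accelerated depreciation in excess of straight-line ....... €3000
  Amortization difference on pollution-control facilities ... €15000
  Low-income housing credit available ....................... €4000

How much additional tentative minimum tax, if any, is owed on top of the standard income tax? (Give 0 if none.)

Tentative minimum tax:
  Adjusted income: €45000 + €3000 + €15000 = €63000
  Less exemption €44000 → base €19000
  €19000 × 20% = €3800

Standard income tax:
  €26000 × 14% = €3640
  €19000 × 28% = €5320
  → €8960
  Less low-income housing credit €4000 → €4960

€3800 ≤ €4960, so no add-on is due.

€0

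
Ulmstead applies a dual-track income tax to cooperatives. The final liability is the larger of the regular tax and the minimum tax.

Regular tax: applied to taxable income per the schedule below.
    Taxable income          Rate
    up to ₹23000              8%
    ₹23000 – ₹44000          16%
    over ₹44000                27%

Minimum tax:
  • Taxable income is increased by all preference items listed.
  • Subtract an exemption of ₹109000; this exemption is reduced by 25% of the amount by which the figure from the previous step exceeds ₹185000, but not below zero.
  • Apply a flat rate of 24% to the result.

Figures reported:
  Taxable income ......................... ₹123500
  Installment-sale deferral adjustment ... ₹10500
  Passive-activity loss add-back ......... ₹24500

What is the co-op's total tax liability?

₹26665

Regular tax:
  ₹23000 × 8% = ₹1840
  ₹21000 × 16% = ₹3360
  ₹79500 × 27% = ₹21465
  → ₹26665

Minimum tax:
  Adjusted income: ₹123500 + ₹10500 + ₹24500 = ₹158500
  Exemption: ₹158500 ≤ ₹185000, so full ₹109000 applies
  Base: ₹158500 − ₹109000 = ₹49500
  ₹49500 × 24% = ₹11880

₹26665 > ₹11880, so the regular tax governs.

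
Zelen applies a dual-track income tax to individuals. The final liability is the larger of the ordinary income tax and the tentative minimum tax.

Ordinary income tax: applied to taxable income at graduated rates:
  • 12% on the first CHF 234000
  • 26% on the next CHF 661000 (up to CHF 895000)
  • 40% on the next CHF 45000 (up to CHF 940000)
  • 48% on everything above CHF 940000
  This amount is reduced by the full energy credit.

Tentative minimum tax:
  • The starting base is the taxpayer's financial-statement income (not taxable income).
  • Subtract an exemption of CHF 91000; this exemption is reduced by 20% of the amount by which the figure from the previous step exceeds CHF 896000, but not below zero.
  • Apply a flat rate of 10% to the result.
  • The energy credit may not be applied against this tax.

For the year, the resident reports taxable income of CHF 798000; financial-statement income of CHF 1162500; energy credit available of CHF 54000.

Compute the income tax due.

Tentative minimum tax:
  Base (financial-statement income): CHF 1162500
  Exemption: CHF 91000 − 20% × (CHF 1162500 − CHF 896000) = CHF 91000 − CHF 53300 = CHF 37700
  Base: CHF 1162500 − CHF 37700 = CHF 1124800
  CHF 1124800 × 10% = CHF 112480

Ordinary income tax:
  CHF 234000 × 12% = CHF 28080
  CHF 564000 × 26% = CHF 146640
  → CHF 174720
  Less energy credit CHF 54000 → CHF 120720

CHF 120720 > CHF 112480, so the ordinary income tax governs.

CHF 120720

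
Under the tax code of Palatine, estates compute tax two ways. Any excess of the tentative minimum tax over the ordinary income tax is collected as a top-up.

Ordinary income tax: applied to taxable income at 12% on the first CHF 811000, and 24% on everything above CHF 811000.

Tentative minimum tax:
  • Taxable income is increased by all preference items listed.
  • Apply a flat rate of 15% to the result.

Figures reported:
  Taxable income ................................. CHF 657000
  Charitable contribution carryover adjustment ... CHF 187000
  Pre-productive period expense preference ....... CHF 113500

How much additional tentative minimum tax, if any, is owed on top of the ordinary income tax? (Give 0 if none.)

CHF 64785

Tentative minimum tax:
  Adjusted income: CHF 657000 + CHF 187000 + CHF 113500 = CHF 957500
  CHF 957500 × 15% = CHF 143625

Ordinary income tax:
  CHF 657000 × 12% = CHF 78840

Excess of tentative minimum tax over ordinary income tax: CHF 143625 − CHF 78840 = CHF 64785.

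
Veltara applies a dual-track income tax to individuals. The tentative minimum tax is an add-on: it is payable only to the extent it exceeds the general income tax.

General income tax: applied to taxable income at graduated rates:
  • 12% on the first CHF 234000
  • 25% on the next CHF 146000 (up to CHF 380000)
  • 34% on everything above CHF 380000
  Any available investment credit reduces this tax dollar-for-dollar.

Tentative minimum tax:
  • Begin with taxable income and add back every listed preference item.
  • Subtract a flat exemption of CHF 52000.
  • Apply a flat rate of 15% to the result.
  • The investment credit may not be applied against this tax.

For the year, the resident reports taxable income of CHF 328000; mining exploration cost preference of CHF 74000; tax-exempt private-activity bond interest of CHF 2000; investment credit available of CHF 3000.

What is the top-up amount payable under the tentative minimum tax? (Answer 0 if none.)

General income tax:
  CHF 234000 × 12% = CHF 28080
  CHF 94000 × 25% = CHF 23500
  → CHF 51580
  Less investment credit CHF 3000 → CHF 48580

Tentative minimum tax:
  Adjusted income: CHF 328000 + CHF 74000 + CHF 2000 = CHF 404000
  Less exemption CHF 52000 → base CHF 352000
  CHF 352000 × 15% = CHF 52800

Excess of tentative minimum tax over general income tax: CHF 52800 − CHF 48580 = CHF 4220.

CHF 4220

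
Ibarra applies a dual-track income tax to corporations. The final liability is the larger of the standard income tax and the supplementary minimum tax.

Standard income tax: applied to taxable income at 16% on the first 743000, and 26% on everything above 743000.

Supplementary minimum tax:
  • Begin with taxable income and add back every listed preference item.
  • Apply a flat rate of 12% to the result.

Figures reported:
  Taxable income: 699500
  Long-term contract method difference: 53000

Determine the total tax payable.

Supplementary minimum tax:
  Adjusted income: 699500 + 53000 = 752500
  752500 × 12% = 90300

Standard income tax:
  699500 × 16% = 111920

111920 > 90300, so the standard income tax governs.

111920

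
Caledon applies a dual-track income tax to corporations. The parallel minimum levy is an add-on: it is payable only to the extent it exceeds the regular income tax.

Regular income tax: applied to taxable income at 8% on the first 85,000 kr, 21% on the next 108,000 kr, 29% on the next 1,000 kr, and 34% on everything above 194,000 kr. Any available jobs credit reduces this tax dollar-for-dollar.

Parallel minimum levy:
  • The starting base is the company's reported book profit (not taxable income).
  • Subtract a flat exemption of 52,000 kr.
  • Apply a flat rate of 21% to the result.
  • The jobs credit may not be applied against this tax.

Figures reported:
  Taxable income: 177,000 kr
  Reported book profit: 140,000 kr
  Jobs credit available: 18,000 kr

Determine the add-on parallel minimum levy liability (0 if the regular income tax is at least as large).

Parallel minimum levy:
  Base (reported book profit): 140,000 kr
  Less exemption 52,000 kr → base 88,000 kr
  88,000 kr × 21% = 18,480 kr

Regular income tax:
  85,000 kr × 8% = 6,800 kr
  92,000 kr × 21% = 19,320 kr
  → 26,120 kr
  Less jobs credit 18,000 kr → 8,120 kr

Excess of parallel minimum levy over regular income tax: 18,480 kr − 8,120 kr = 10,360 kr.

10,360 kr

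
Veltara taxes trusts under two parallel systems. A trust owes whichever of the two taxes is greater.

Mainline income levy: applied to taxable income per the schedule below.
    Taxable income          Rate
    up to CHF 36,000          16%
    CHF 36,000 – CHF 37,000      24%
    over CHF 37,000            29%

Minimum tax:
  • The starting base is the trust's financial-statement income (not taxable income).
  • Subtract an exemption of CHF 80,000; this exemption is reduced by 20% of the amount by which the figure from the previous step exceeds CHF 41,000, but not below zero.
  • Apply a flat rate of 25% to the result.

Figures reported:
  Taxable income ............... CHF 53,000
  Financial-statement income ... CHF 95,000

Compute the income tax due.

Mainline income levy:
  CHF 36,000 × 16% = CHF 5,760
  CHF 1,000 × 24% = CHF 240
  CHF 16,000 × 29% = CHF 4,640
  → CHF 10,640

Minimum tax:
  Base (financial-statement income): CHF 95,000
  Exemption: CHF 80,000 − 20% × (CHF 95,000 − CHF 41,000) = CHF 80,000 − CHF 10,800 = CHF 69,200
  Base: CHF 95,000 − CHF 69,200 = CHF 25,800
  CHF 25,800 × 25% = CHF 6,450

CHF 10,640 > CHF 6,450, so the mainline income levy governs.

CHF 10,640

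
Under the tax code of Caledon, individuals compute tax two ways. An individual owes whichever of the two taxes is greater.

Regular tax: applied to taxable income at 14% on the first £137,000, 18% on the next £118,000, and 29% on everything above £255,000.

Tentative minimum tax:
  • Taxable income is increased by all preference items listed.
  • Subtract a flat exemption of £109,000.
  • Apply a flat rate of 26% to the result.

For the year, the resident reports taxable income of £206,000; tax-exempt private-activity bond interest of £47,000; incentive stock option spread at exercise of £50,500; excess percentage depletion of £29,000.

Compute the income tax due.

£58,110

Tentative minimum tax:
  Adjusted income: £206,000 + £47,000 + £50,500 + £29,000 = £332,500
  Less exemption £109,000 → base £223,500
  £223,500 × 26% = £58,110

Regular tax:
  £137,000 × 14% = £19,180
  £69,000 × 18% = £12,420
  → £31,600

£58,110 > £31,600, so the tentative minimum tax is the binding amount.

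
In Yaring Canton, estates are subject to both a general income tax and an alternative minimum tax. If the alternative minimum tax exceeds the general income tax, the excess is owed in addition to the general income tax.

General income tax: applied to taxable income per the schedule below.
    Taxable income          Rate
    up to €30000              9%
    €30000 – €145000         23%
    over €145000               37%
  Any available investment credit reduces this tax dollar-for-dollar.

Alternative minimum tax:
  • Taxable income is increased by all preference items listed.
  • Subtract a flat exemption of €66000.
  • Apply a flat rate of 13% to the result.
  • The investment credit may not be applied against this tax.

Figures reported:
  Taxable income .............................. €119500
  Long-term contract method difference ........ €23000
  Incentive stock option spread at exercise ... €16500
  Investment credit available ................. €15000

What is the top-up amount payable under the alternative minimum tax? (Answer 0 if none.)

€3805

Alternative minimum tax:
  Adjusted income: €119500 + €23000 + €16500 = €159000
  Less exemption €66000 → base €93000
  €93000 × 13% = €12090

General income tax:
  €30000 × 9% = €2700
  €89500 × 23% = €20585
  → €23285
  Less investment credit €15000 → €8285

Excess of alternative minimum tax over general income tax: €12090 − €8285 = €3805.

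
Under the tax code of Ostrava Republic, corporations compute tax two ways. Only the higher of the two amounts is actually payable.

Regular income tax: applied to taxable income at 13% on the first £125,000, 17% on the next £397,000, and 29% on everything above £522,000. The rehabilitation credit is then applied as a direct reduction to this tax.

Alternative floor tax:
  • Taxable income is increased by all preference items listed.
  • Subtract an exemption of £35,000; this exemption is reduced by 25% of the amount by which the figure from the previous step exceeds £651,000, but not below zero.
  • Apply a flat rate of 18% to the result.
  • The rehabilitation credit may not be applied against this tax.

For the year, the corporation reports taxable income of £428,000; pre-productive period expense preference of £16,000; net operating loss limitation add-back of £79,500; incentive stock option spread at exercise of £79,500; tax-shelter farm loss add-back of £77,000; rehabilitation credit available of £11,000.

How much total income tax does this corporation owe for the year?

£117,405

Alternative floor tax:
  Adjusted income: £428,000 + £16,000 + £79,500 + £79,500 + £77,000 = £680,000
  Exemption: £35,000 − 25% × (£680,000 − £651,000) = £35,000 − £7,250 = £27,750
  Base: £680,000 − £27,750 = £652,250
  £652,250 × 18% = £117,405

Regular income tax:
  £125,000 × 13% = £16,250
  £303,000 × 17% = £51,510
  → £67,760
  Less rehabilitation credit £11,000 → £56,760

£117,405 > £56,760, so the alternative floor tax is the binding amount.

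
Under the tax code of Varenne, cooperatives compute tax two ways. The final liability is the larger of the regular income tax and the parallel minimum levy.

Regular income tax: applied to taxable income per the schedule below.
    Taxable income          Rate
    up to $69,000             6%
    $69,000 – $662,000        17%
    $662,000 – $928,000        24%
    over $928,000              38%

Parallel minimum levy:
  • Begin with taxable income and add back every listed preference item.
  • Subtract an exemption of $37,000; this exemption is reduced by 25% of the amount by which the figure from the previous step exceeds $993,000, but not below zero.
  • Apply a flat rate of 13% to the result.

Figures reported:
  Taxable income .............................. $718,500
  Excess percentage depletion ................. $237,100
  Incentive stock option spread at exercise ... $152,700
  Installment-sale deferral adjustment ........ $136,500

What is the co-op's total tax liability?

Regular income tax:
  $69,000 × 6% = $4,140
  $593,000 × 17% = $100,810
  $56,500 × 24% = $13,560
  → $118,510

Parallel minimum levy:
  Adjusted income: $718,500 + $237,100 + $152,700 + $136,500 = $1,244,800
  Exemption: 25% × ($1,244,800 − $993,000) = $62,950 ≥ $37,000, so the exemption is fully phased out
  Base: $1,244,800 − $0 = $1,244,800
  $1,244,800 × 13% = $161,824

$161,824 > $118,510, so the parallel minimum levy is the binding amount.

$161,824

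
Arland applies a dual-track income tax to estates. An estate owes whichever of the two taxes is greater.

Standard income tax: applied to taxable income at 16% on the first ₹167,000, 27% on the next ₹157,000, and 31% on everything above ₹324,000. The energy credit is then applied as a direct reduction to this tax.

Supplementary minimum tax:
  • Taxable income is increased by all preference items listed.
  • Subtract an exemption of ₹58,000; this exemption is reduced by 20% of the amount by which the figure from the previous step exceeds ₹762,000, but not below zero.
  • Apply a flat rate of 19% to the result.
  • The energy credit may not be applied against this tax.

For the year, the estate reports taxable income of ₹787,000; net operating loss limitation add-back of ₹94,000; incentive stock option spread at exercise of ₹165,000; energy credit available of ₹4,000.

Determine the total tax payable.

₹208,640

Standard income tax:
  ₹167,000 × 16% = ₹26,720
  ₹157,000 × 27% = ₹42,390
  ₹463,000 × 31% = ₹143,530
  → ₹212,640
  Less energy credit ₹4,000 → ₹208,640

Supplementary minimum tax:
  Adjusted income: ₹787,000 + ₹94,000 + ₹165,000 = ₹1,046,000
  Exemption: ₹58,000 − 20% × (₹1,046,000 − ₹762,000) = ₹58,000 − ₹56,800 = ₹1,200
  Base: ₹1,046,000 − ₹1,200 = ₹1,044,800
  ₹1,044,800 × 19% = ₹198,512

₹208,640 > ₹198,512, so the standard income tax governs.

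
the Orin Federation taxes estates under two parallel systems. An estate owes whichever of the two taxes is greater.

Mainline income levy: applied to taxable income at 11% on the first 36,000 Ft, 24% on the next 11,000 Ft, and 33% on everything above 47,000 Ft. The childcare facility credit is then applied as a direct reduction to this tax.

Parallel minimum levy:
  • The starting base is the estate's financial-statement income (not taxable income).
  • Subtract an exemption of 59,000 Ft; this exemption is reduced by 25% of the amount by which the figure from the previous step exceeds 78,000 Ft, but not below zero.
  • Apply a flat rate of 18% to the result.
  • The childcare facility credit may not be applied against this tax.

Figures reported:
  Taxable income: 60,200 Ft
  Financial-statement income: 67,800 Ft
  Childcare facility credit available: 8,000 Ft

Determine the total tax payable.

2,956 Ft

Mainline income levy:
  36,000 Ft × 11% = 3,960 Ft
  11,000 Ft × 24% = 2,640 Ft
  13,200 Ft × 33% = 4,356 Ft
  → 10,956 Ft
  Less childcare facility credit 8,000 Ft → 2,956 Ft

Parallel minimum levy:
  Base (financial-statement income): 67,800 Ft
  Exemption: 67,800 Ft ≤ 78,000 Ft, so full 59,000 Ft applies
  Base: 67,800 Ft − 59,000 Ft = 8,800 Ft
  8,800 Ft × 18% = 1,584 Ft

2,956 Ft > 1,584 Ft, so the mainline income levy governs.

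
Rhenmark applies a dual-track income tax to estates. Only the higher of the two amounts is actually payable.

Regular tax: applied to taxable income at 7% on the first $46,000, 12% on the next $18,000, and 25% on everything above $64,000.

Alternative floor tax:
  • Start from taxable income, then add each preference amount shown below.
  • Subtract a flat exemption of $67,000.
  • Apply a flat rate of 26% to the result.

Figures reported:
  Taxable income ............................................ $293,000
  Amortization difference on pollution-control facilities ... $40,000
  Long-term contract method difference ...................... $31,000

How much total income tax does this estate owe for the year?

Alternative floor tax:
  Adjusted income: $293,000 + $40,000 + $31,000 = $364,000
  Less exemption $67,000 → base $297,000
  $297,000 × 26% = $77,220

Regular tax:
  $46,000 × 7% = $3,220
  $18,000 × 12% = $2,160
  $229,000 × 25% = $57,250
  → $62,630

$77,220 > $62,630, so the alternative floor tax is the binding amount.

$77,220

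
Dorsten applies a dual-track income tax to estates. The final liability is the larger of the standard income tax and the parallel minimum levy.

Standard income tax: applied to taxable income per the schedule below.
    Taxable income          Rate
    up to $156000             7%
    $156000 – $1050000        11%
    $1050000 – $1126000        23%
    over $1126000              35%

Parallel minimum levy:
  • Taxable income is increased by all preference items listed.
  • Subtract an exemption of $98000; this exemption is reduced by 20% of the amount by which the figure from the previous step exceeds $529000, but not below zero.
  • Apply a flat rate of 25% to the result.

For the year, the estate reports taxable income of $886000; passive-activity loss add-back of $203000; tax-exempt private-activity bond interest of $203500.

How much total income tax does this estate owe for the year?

Standard income tax:
  $156000 × 7% = $10920
  $730000 × 11% = $80300
  → $91220

Parallel minimum levy:
  Adjusted income: $886000 + $203000 + $203500 = $1292500
  Exemption: 20% × ($1292500 − $529000) = $152700 ≥ $98000, so the exemption is fully phased out
  Base: $1292500 − $0 = $1292500
  $1292500 × 25% = $323125

$323125 > $91220, so the parallel minimum levy is the binding amount.

$323125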